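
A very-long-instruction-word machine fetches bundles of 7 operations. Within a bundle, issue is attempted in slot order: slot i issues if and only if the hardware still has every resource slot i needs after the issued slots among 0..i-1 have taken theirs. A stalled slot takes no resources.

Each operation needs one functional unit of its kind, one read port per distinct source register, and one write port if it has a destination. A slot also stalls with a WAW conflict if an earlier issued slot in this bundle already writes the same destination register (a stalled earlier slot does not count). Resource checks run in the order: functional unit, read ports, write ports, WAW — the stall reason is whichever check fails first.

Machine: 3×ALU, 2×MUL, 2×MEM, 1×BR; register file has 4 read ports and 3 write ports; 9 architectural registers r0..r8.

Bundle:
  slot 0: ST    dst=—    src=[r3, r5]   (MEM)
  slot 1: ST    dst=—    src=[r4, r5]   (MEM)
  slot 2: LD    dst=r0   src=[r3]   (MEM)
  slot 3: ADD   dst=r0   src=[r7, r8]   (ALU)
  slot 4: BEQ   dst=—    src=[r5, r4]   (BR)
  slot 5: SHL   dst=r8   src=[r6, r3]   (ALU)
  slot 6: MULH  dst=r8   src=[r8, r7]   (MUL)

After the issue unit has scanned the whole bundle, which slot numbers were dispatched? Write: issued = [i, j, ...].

#0 MEM src=r3,r5 dispatched  <A:3 Mu:2 Ld:1 B:1 rd:2 wr:3>
#1 MEM src=r4,r5 dispatched  <A:3 Mu:2 Ld:0 B:1 rd:0 wr:3>
#2 MEM src=r3 held:FU  <A:3 Mu:2 Ld:0 B:1 rd:0 wr:3>
#3 ALU src=r7,r8 held:RD_PORT  <A:3 Mu:2 Ld:0 B:1 rd:0 wr:3>
#4 BR src=r5,r4 held:RD_PORT  <A:3 Mu:2 Ld:0 B:1 rd:0 wr:3>
#5 ALU src=r6,r3 held:RD_PORT  <A:3 Mu:2 Ld:0 B:1 rd:0 wr:3>
#6 MUL src=r8,r7 held:RD_PORT  <A:3 Mu:2 Ld:0 B:1 rd:0 wr:3>

issued = [0, 1]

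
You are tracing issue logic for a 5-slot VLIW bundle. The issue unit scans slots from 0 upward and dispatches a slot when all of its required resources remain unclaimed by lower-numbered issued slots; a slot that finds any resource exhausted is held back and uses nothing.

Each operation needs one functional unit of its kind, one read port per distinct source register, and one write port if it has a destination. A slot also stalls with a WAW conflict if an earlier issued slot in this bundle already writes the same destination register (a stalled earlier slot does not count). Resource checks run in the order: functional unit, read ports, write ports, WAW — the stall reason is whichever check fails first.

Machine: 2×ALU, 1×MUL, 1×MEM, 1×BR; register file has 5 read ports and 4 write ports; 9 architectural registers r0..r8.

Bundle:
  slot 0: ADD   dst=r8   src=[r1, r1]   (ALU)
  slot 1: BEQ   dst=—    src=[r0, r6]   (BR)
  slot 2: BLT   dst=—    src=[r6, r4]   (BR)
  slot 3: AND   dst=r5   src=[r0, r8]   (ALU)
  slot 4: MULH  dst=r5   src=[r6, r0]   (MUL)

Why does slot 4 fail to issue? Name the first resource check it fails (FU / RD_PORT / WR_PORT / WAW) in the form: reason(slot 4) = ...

reason(slot 4) = RD_PORT

#0 ALU src=r1,r1 dispatched  <A:1 Mu:1 Ld:1 B:1 rd:4 wr:3>
#1 BR src=r0,r6 dispatched  <A:1 Mu:1 Ld:1 B:0 rd:2 wr:3>
#2 BR src=r6,r4 held:FU  <A:1 Mu:1 Ld:1 B:0 rd:2 wr:3>
#3 ALU src=r0,r8 dispatched  <A:0 Mu:1 Ld:1 B:0 rd:0 wr:2>
#4 MUL src=r6,r0 held:RD_PORT  <A:0 Mu:1 Ld:1 B:0 rd:0 wr:2>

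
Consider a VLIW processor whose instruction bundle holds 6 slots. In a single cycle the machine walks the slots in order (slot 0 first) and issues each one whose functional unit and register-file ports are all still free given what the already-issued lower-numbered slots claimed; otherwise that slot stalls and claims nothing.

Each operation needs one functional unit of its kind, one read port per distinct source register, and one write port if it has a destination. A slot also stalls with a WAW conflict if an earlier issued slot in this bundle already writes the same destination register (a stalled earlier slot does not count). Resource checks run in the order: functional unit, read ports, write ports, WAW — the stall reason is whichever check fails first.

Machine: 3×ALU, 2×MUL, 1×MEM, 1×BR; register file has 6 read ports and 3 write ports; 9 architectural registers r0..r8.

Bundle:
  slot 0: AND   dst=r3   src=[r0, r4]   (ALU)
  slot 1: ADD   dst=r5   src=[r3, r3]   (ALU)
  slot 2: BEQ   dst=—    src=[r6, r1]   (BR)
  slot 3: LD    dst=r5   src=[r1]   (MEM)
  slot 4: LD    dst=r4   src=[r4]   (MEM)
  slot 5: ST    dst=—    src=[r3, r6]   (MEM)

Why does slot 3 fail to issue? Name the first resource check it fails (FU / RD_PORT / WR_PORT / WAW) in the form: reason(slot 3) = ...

(0) want 1×ALU +2rd +1wr — yes → AL2|MU2|ME1|BR1|rd4|wr2
(1) want 1×ALU +1rd +1wr — yes → AL1|MU2|ME1|BR1|rd3|wr1
(2) want 1×BR +2rd +0wr — yes → AL1|MU2|ME1|BR0|rd1|wr1
(3) want 1×MEM +1rd +1wr — WAW → AL1|MU2|ME1|BR0|rd1|wr1
(4) want 1×MEM +1rd +1wr — yes → AL1|MU2|ME0|BR0|rd0|wr0
(5) want 1×MEM +2rd +0wr — FU → AL1|MU2|ME0|BR0|rd0|wr0

reason(slot 3) = WAW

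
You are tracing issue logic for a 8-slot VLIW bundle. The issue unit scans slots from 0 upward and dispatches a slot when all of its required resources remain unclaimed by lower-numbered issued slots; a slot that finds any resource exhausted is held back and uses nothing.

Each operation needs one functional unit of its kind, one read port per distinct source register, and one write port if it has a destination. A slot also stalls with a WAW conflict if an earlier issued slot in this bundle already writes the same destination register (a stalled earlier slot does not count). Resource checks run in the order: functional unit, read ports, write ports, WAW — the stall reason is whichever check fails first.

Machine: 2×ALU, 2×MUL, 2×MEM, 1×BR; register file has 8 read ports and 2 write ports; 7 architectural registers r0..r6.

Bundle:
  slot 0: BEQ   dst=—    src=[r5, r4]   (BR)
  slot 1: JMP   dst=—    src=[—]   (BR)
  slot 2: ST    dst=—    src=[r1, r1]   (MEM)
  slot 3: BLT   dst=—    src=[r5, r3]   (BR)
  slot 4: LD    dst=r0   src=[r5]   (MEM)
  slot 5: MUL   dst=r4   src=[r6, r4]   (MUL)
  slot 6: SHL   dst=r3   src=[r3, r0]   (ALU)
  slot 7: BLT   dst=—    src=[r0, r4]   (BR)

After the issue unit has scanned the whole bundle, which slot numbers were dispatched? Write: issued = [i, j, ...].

#0 BR src=r5,r4 dispatched  <A:2 Mu:2 Ld:2 B:0 rd:6 wr:2>
#1 BR src=- held:FU  <A:2 Mu:2 Ld:2 B:0 rd:6 wr:2>
#2 MEM src=r1,r1 dispatched  <A:2 Mu:2 Ld:1 B:0 rd:5 wr:2>
#3 BR src=r5,r3 held:FU  <A:2 Mu:2 Ld:1 B:0 rd:5 wr:2>
#4 MEM src=r5 dispatched  <A:2 Mu:2 Ld:0 B:0 rd:4 wr:1>
#5 MUL src=r6,r4 dispatched  <A:2 Mu:1 Ld:0 B:0 rd:2 wr:0>
#6 ALU src=r3,r0 held:WR_PORT  <A:2 Mu:1 Ld:0 B:0 rd:2 wr:0>
#7 BR src=r0,r4 held:FU  <A:2 Mu:1 Ld:0 B:0 rd:2 wr:0>

issued = [0, 2, 4, 5]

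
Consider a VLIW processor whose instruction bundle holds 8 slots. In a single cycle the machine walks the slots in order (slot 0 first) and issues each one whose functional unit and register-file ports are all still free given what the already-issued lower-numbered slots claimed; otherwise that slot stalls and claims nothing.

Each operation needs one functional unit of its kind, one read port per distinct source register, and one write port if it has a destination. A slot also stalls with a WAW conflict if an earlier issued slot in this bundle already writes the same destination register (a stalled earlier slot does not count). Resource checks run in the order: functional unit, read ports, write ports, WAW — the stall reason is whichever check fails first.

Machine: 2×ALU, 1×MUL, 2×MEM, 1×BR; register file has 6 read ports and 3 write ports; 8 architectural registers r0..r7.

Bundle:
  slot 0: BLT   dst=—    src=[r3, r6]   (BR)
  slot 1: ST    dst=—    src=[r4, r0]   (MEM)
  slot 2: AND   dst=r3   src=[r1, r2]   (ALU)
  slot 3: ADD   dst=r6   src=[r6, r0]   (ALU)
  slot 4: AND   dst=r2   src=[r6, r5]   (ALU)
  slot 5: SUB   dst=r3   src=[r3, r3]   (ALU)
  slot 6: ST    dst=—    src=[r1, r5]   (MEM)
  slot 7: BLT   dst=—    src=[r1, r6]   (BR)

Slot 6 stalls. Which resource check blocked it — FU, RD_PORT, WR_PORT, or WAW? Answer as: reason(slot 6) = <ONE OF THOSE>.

slot 0 (BR): ISSUE — free A2,Mu1,Ld2,B0 rp4 wp3
slot 1 (MEM): ISSUE — free A2,Mu1,Ld1,B0 rp2 wp3
slot 2 (ALU): ISSUE — free A1,Mu1,Ld1,B0 rp0 wp2
slot 3 (ALU): stall RD_PORT — free A1,Mu1,Ld1,B0 rp0 wp2
slot 4 (ALU): stall RD_PORT — free A1,Mu1,Ld1,B0 rp0 wp2
slot 5 (ALU): stall RD_PORT — free A1,Mu1,Ld1,B0 rp0 wp2
slot 6 (MEM): stall RD_PORT — free A1,Mu1,Ld1,B0 rp0 wp2
slot 7 (BR): stall FU — free A1,Mu1,Ld1,B0 rp0 wp2

reason(slot 6) = RD_PORT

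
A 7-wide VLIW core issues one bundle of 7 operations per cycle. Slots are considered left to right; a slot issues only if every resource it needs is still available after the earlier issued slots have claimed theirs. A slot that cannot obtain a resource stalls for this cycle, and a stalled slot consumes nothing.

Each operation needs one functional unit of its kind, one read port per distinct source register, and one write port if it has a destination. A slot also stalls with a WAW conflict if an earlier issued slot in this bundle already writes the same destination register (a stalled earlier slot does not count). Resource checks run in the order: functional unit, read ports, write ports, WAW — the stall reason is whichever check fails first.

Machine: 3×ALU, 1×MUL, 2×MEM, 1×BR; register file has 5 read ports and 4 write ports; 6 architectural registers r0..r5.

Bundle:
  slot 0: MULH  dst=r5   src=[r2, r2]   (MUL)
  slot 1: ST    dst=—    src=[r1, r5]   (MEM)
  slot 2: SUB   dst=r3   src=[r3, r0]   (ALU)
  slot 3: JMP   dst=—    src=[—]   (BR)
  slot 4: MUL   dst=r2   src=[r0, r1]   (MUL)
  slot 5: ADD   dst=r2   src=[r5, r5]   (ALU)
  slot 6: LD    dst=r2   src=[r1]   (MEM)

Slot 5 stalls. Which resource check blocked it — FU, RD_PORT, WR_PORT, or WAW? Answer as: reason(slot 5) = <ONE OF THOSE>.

slot 0 (MUL): ISSUE — free A3,Mu0,Ld2,B1 rp4 wp3
slot 1 (MEM): ISSUE — free A3,Mu0,Ld1,B1 rp2 wp3
slot 2 (ALU): ISSUE — free A2,Mu0,Ld1,B1 rp0 wp2
slot 3 (BR): ISSUE — free A2,Mu0,Ld1,B0 rp0 wp2
slot 4 (MUL): stall FU — free A2,Mu0,Ld1,B0 rp0 wp2
slot 5 (ALU): stall RD_PORT — free A2,Mu0,Ld1,B0 rp0 wp2
slot 6 (MEM): stall RD_PORT — free A2,Mu0,Ld1,B0 rp0 wp2

reason(slot 5) = RD_PORT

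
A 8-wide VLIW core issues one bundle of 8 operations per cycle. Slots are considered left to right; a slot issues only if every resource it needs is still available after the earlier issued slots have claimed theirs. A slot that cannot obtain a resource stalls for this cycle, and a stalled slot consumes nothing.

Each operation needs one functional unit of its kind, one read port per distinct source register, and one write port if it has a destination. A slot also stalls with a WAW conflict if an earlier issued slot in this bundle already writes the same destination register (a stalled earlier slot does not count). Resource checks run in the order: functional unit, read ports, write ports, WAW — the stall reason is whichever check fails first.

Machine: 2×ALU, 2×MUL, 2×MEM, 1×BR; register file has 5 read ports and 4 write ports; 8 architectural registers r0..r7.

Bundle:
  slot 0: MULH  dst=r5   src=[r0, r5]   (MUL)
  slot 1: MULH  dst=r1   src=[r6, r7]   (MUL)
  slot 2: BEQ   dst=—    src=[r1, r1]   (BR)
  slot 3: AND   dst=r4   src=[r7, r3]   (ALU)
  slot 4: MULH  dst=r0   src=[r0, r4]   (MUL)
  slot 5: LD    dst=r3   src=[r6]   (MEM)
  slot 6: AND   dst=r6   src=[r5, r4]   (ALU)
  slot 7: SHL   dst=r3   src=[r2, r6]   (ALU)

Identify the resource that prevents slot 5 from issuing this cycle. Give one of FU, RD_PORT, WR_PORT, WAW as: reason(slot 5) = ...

reason(slot 5) = RD_PORT

[0] MUL needs rd=2 wr=1: ok; after: ALU=2 MUL=1 MEM=2 BR=1, R=3, W=3
[1] MUL needs rd=2 wr=1: ok; after: ALU=2 MUL=0 MEM=2 BR=1, R=1, W=2
[2] BR needs rd=1 wr=0: ok; after: ALU=2 MUL=0 MEM=2 BR=0, R=0, W=2
[3] ALU needs rd=2 wr=1: RD_PORT; after: ALU=2 MUL=0 MEM=2 BR=0, R=0, W=2
[4] MUL needs rd=2 wr=1: FU; after: ALU=2 MUL=0 MEM=2 BR=0, R=0, W=2
[5] MEM needs rd=1 wr=1: RD_PORT; after: ALU=2 MUL=0 MEM=2 BR=0, R=0, W=2
[6] ALU needs rd=2 wr=1: RD_PORT; after: ALU=2 MUL=0 MEM=2 BR=0, R=0, W=2
[7] ALU needs rd=2 wr=1: RD_PORT; after: ALU=2 MUL=0 MEM=2 BR=0, R=0, W=2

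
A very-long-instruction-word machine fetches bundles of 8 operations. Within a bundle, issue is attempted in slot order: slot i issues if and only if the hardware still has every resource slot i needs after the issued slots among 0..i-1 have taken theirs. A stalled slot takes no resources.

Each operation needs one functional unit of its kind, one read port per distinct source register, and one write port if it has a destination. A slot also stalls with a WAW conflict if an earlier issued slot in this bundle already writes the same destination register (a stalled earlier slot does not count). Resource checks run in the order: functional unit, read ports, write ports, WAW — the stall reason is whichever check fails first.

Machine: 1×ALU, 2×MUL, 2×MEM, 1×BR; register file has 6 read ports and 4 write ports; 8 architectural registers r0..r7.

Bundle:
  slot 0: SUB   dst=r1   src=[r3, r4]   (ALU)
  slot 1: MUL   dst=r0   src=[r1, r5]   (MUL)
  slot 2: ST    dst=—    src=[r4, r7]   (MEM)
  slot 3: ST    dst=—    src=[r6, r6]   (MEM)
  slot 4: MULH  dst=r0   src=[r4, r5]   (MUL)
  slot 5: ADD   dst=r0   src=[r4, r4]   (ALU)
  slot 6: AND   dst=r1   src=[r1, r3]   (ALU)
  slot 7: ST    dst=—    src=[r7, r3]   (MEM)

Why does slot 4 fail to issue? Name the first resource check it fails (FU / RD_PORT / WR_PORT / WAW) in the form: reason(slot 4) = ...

reason(slot 4) = RD_PORT

  0. ALU→r1 ⇒ go  {0A/2Mu/2Ld/1B | 4r 3w}
  1. MUL→r0 ⇒ go  {0A/1Mu/2Ld/1B | 2r 2w}
  2. MEM ⇒ go  {0A/1Mu/1Ld/1B | 0r 2w}
  3. MEM ⇒ no(RD_PORT)  {0A/1Mu/1Ld/1B | 0r 2w}
  4. MUL→r0 ⇒ no(RD_PORT)  {0A/1Mu/1Ld/1B | 0r 2w}
  5. ALU→r0 ⇒ no(FU)  {0A/1Mu/1Ld/1B | 0r 2w}
  6. ALU→r1 ⇒ no(FU)  {0A/1Mu/1Ld/1B | 0r 2w}
  7. MEM ⇒ no(RD_PORT)  {0A/1Mu/1Ld/1B | 0r 2w}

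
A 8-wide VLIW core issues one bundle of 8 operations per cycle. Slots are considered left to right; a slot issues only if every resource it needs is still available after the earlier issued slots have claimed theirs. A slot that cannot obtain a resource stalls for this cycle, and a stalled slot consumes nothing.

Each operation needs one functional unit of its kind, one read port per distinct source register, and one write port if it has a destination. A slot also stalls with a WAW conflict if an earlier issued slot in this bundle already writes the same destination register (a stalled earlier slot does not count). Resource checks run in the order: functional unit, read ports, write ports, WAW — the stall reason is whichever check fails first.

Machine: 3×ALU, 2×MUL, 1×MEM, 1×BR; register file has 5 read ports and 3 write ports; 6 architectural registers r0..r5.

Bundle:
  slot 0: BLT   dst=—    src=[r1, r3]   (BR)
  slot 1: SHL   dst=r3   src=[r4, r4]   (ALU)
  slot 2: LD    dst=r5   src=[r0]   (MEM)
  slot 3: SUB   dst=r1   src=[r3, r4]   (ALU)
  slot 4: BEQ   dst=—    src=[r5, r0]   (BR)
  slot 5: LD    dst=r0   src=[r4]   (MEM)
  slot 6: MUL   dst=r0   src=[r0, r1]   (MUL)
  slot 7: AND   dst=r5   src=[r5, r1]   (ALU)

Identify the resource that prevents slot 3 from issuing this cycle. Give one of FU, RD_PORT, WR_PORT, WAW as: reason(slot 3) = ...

reason(slot 3) = RD_PORT

(0) want 1×BR +2rd +0wr — yes → AL3|MU2|ME1|BR0|rd3|wr3
(1) want 1×ALU +1rd +1wr — yes → AL2|MU2|ME1|BR0|rd2|wr2
(2) want 1×MEM +1rd +1wr — yes → AL2|MU2|ME0|BR0|rd1|wr1
(3) want 1×ALU +2rd +1wr — RD_PORT → AL2|MU2|ME0|BR0|rd1|wr1
(4) want 1×BR +2rd +0wr — FU → AL2|MU2|ME0|BR0|rd1|wr1
(5) want 1×MEM +1rd +1wr — FU → AL2|MU2|ME0|BR0|rd1|wr1
(6) want 1×MUL +2rd +1wr — RD_PORT → AL2|MU2|ME0|BR0|rd1|wr1
(7) want 1×ALU +2rd +1wr — RD_PORT → AL2|MU2|ME0|BR0|rd1|wr1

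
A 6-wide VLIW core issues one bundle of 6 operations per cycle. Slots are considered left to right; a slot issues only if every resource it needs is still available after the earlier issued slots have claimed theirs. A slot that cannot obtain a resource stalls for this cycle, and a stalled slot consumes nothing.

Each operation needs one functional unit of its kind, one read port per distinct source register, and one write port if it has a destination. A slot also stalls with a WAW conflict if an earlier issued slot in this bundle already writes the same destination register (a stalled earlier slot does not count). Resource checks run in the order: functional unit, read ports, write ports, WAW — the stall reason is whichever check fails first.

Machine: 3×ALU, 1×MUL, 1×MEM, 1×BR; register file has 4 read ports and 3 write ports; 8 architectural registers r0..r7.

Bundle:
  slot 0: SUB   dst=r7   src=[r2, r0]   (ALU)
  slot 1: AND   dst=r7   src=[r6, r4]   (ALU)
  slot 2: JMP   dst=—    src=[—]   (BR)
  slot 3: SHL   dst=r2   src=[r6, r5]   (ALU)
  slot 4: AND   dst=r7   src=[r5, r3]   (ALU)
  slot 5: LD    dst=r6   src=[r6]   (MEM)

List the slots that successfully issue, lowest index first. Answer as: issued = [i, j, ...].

  0. ALU→r7 ⇒ go  {2A/1Mu/1Ld/1B | 2r 2w}
  1. ALU→r7 ⇒ no(WAW)  {2A/1Mu/1Ld/1B | 2r 2w}
  2. BR ⇒ go  {2A/1Mu/1Ld/0B | 2r 2w}
  3. ALU→r2 ⇒ go  {1A/1Mu/1Ld/0B | 0r 1w}
  4. ALU→r7 ⇒ no(RD_PORT)  {1A/1Mu/1Ld/0B | 0r 1w}
  5. MEM→r6 ⇒ no(RD_PORT)  {1A/1Mu/1Ld/0B | 0r 1w}

issued = [0, 2, 3]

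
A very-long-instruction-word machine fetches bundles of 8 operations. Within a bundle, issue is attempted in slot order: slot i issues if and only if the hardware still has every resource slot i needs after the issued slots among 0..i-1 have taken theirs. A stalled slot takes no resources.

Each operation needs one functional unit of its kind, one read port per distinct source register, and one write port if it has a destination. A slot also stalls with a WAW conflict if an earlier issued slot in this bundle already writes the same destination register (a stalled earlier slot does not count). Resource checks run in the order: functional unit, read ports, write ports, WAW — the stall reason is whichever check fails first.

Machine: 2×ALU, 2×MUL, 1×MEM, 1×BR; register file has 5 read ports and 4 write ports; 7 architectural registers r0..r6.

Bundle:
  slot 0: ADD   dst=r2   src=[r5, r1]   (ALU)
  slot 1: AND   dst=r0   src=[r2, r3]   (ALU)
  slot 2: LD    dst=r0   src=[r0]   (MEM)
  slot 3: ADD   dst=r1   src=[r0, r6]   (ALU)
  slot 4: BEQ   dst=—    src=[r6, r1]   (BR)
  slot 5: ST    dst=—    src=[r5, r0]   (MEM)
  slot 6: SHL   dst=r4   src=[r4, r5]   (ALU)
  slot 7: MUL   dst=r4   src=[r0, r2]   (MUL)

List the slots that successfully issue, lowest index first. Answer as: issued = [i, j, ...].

issued = [0, 1]

slot 0 (ALU): ISSUE — free A1,Mu2,Ld1,B1 rp3 wp3
slot 1 (ALU): ISSUE — free A0,Mu2,Ld1,B1 rp1 wp2
slot 2 (MEM): stall WAW — free A0,Mu2,Ld1,B1 rp1 wp2
slot 3 (ALU): stall FU — free A0,Mu2,Ld1,B1 rp1 wp2
slot 4 (BR): stall RD_PORT — free A0,Mu2,Ld1,B1 rp1 wp2
slot 5 (MEM): stall RD_PORT — free A0,Mu2,Ld1,B1 rp1 wp2
slot 6 (ALU): stall FU — free A0,Mu2,Ld1,B1 rp1 wp2
slot 7 (MUL): stall RD_PORT — free A0,Mu2,Ld1,B1 rp1 wp2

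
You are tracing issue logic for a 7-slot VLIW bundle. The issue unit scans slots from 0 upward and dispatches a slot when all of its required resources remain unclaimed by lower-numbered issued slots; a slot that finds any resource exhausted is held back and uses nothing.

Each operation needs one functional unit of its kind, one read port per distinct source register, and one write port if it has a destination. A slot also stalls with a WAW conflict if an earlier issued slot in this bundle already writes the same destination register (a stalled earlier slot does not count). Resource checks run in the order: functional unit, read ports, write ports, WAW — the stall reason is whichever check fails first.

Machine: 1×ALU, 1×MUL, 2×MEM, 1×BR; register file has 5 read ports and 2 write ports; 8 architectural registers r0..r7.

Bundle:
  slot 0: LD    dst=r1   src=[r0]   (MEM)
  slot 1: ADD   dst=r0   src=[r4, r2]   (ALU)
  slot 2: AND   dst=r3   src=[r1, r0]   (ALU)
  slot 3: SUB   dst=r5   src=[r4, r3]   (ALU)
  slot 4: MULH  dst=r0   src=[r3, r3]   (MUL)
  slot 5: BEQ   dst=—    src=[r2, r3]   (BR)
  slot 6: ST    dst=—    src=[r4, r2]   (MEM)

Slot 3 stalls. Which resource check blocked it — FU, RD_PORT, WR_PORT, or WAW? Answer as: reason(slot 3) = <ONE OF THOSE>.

reason(slot 3) = FU

slot 0 (MEM): ISSUE — free A1,Mu1,Ld1,B1 rp4 wp1
slot 1 (ALU): ISSUE — free A0,Mu1,Ld1,B1 rp2 wp0
slot 2 (ALU): stall FU — free A0,Mu1,Ld1,B1 rp2 wp0
slot 3 (ALU): stall FU — free A0,Mu1,Ld1,B1 rp2 wp0
slot 4 (MUL): stall WR_PORT — free A0,Mu1,Ld1,B1 rp2 wp0
slot 5 (BR): ISSUE — free A0,Mu1,Ld1,B0 rp0 wp0
slot 6 (MEM): stall RD_PORT — free A0,Mu1,Ld1,B0 rp0 wp0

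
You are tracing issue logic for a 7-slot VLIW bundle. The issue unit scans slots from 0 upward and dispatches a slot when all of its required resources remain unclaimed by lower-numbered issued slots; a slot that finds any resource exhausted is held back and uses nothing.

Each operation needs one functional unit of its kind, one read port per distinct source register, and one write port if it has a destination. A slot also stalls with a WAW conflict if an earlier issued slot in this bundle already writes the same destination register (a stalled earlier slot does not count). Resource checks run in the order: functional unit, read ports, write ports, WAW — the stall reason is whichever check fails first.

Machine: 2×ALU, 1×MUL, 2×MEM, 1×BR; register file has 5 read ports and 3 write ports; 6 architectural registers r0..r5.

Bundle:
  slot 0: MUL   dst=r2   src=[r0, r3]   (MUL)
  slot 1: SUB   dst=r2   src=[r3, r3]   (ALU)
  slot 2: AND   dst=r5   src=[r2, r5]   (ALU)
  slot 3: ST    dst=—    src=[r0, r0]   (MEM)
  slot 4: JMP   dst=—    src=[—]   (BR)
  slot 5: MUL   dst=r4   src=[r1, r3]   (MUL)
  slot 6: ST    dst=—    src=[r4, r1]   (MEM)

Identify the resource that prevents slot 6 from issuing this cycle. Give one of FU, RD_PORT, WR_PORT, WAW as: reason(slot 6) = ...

(0) want 1×MUL +2rd +1wr — yes → AL2|MU0|ME2|BR1|rd3|wr2
(1) want 1×ALU +1rd +1wr — WAW → AL2|MU0|ME2|BR1|rd3|wr2
(2) want 1×ALU +2rd +1wr — yes → AL1|MU0|ME2|BR1|rd1|wr1
(3) want 1×MEM +1rd +0wr — yes → AL1|MU0|ME1|BR1|rd0|wr1
(4) want 1×BR +0rd +0wr — yes → AL1|MU0|ME1|BR0|rd0|wr1
(5) want 1×MUL +2rd +1wr — FU → AL1|MU0|ME1|BR0|rd0|wr1
(6) want 1×MEM +2rd +0wr — RD_PORT → AL1|MU0|ME1|BR0|rd0|wr1

reason(slot 6) = RD_PORT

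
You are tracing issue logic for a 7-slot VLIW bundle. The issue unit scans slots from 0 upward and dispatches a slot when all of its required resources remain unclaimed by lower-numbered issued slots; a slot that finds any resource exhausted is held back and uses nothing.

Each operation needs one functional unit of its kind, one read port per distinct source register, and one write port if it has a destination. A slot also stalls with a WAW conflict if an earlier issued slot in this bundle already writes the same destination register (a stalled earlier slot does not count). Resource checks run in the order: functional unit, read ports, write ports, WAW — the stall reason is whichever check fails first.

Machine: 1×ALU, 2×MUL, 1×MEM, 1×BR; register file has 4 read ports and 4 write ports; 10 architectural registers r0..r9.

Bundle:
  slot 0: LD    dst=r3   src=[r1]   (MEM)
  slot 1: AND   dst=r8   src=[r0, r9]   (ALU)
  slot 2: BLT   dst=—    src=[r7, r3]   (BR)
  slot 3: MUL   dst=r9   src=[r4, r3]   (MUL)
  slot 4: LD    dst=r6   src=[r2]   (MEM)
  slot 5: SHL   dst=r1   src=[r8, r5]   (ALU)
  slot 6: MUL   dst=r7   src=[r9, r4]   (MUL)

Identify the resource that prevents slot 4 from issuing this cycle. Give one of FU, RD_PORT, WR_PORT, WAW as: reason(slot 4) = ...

reason(slot 4) = FU

slot 0 (MEM): ISSUE — free A1,Mu2,Ld0,B1 rp3 wp3
slot 1 (ALU): ISSUE — free A0,Mu2,Ld0,B1 rp1 wp2
slot 2 (BR): stall RD_PORT — free A0,Mu2,Ld0,B1 rp1 wp2
slot 3 (MUL): stall RD_PORT — free A0,Mu2,Ld0,B1 rp1 wp2
slot 4 (MEM): stall FU — free A0,Mu2,Ld0,B1 rp1 wp2
slot 5 (ALU): stall FU — free A0,Mu2,Ld0,B1 rp1 wp2
slot 6 (MUL): stall RD_PORT — free A0,Mu2,Ld0,B1 rp1 wp2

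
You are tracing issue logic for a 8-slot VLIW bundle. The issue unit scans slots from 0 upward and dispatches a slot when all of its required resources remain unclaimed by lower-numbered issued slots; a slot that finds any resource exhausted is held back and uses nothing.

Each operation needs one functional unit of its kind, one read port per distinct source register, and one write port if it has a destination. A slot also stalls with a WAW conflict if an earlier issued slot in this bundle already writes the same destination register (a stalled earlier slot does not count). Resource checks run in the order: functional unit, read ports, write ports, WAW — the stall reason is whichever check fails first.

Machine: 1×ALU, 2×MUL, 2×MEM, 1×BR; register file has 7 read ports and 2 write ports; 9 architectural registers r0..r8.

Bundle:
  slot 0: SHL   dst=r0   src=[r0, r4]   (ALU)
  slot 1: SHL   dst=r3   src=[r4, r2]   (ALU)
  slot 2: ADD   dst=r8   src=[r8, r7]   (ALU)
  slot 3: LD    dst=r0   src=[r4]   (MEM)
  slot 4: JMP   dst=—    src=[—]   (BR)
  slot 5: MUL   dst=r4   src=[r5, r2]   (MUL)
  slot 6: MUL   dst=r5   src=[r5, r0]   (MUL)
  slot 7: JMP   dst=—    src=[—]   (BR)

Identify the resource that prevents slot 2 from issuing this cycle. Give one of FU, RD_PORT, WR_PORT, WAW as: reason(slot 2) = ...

slot 0 (ALU): ISSUE — free A0,Mu2,Ld2,B1 rp5 wp1
slot 1 (ALU): stall FU — free A0,Mu2,Ld2,B1 rp5 wp1
slot 2 (ALU): stall FU — free A0,Mu2,Ld2,B1 rp5 wp1
slot 3 (MEM): stall WAW — free A0,Mu2,Ld2,B1 rp5 wp1
slot 4 (BR): ISSUE — free A0,Mu2,Ld2,B0 rp5 wp1
slot 5 (MUL): ISSUE — free A0,Mu1,Ld2,B0 rp3 wp0
slot 6 (MUL): stall WR_PORT — free A0,Mu1,Ld2,B0 rp3 wp0
slot 7 (BR): stall FU — free A0,Mu1,Ld2,B0 rp3 wp0

reason(slot 2) = FU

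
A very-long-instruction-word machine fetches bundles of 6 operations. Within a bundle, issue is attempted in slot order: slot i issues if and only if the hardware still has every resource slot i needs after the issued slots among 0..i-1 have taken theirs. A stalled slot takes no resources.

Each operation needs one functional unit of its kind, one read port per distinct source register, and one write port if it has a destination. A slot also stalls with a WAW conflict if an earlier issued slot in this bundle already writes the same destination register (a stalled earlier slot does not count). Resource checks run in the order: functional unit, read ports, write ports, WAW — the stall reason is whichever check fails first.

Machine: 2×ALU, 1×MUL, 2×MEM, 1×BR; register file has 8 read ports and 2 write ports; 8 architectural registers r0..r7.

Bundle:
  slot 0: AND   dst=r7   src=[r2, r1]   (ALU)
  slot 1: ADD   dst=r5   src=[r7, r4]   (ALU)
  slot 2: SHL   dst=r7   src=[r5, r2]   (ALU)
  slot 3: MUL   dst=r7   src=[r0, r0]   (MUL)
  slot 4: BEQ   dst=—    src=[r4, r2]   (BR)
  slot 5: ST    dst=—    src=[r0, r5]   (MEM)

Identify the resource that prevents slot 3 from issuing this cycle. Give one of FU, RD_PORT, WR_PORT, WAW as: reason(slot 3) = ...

  0. ALU→r7 ⇒ go  {1A/1Mu/2Ld/1B | 6r 1w}
  1. ALU→r5 ⇒ go  {0A/1Mu/2Ld/1B | 4r 0w}
  2. ALU→r7 ⇒ no(FU)  {0A/1Mu/2Ld/1B | 4r 0w}
  3. MUL→r7 ⇒ no(WR_PORT)  {0A/1Mu/2Ld/1B | 4r 0w}
  4. BR ⇒ go  {0A/1Mu/2Ld/0B | 2r 0w}
  5. MEM ⇒ go  {0A/1Mu/1Ld/0B | 0r 0w}

reason(slot 3) = WR_PORT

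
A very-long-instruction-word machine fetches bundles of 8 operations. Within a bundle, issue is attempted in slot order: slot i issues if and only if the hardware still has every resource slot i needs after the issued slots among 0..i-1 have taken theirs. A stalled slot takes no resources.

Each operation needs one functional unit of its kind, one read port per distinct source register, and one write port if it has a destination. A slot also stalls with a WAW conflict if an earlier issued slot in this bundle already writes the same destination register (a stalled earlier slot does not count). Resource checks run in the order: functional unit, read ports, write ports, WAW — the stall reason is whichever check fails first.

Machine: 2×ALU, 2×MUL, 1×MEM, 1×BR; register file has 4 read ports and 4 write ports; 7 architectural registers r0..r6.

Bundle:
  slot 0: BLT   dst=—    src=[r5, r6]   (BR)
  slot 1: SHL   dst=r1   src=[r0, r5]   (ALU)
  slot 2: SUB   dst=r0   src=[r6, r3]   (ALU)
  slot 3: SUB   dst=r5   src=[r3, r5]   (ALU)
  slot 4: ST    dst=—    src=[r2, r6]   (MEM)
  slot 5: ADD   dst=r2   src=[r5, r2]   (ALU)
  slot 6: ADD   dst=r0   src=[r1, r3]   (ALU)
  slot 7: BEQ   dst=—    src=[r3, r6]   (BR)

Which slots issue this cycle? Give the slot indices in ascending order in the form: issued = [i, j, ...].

issued = [0, 1]

slot 0 (BR): ISSUE — free A2,Mu2,Ld1,B0 rp2 wp4
slot 1 (ALU): ISSUE — free A1,Mu2,Ld1,B0 rp0 wp3
slot 2 (ALU): stall RD_PORT — free A1,Mu2,Ld1,B0 rp0 wp3
slot 3 (ALU): stall RD_PORT — free A1,Mu2,Ld1,B0 rp0 wp3
slot 4 (MEM): stall RD_PORT — free A1,Mu2,Ld1,B0 rp0 wp3
slot 5 (ALU): stall RD_PORT — free A1,Mu2,Ld1,B0 rp0 wp3
slot 6 (ALU): stall RD_PORT — free A1,Mu2,Ld1,B0 rp0 wp3
slot 7 (BR): stall FU — free A1,Mu2,Ld1,B0 rp0 wp3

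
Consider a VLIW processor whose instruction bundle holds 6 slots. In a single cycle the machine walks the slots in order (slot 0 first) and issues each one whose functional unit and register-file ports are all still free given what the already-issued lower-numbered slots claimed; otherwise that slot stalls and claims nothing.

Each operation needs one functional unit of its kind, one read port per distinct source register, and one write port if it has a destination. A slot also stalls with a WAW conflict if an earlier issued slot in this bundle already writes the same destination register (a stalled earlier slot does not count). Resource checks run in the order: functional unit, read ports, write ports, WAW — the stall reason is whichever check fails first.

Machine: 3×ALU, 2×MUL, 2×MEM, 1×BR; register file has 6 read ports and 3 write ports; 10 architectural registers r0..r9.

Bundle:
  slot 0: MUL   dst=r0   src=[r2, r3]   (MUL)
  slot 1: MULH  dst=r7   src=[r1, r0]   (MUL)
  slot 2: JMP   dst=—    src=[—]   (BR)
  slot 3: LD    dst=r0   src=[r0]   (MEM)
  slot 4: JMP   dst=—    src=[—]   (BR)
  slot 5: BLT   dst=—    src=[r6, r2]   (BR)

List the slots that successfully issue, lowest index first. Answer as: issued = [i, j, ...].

[0] MUL needs rd=2 wr=1: ok; after: ALU=3 MUL=1 MEM=2 BR=1, R=4, W=2
[1] MUL needs rd=2 wr=1: ok; after: ALU=3 MUL=0 MEM=2 BR=1, R=2, W=1
[2] BR needs rd=0 wr=0: ok; after: ALU=3 MUL=0 MEM=2 BR=0, R=2, W=1
[3] MEM needs rd=1 wr=1: WAW; after: ALU=3 MUL=0 MEM=2 BR=0, R=2, W=1
[4] BR needs rd=0 wr=0: FU; after: ALU=3 MUL=0 MEM=2 BR=0, R=2, W=1
[5] BR needs rd=2 wr=0: FU; after: ALU=3 MUL=0 MEM=2 BR=0, R=2, W=1

issued = [0, 1, 2]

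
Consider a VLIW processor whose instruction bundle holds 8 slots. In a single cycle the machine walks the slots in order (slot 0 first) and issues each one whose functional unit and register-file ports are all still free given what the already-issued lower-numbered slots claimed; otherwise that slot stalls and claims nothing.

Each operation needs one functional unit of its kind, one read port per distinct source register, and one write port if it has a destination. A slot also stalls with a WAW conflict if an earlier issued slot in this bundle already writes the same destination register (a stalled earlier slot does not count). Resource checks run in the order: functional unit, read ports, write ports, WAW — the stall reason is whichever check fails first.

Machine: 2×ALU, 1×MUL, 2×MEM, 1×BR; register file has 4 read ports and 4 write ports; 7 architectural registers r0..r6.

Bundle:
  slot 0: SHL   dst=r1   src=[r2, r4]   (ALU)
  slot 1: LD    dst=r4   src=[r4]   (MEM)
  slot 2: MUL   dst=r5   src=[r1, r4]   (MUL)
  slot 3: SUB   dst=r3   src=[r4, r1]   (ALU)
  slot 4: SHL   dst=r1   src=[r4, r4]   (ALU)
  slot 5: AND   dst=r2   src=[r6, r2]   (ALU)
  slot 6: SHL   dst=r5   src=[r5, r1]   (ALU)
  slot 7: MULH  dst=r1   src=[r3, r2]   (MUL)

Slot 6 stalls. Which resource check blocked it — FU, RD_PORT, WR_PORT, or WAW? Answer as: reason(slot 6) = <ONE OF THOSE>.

[0] ALU needs rd=2 wr=1: ok; after: ALU=1 MUL=1 MEM=2 BR=1, R=2, W=3
[1] MEM needs rd=1 wr=1: ok; after: ALU=1 MUL=1 MEM=1 BR=1, R=1, W=2
[2] MUL needs rd=2 wr=1: RD_PORT; after: ALU=1 MUL=1 MEM=1 BR=1, R=1, W=2
[3] ALU needs rd=2 wr=1: RD_PORT; after: ALU=1 MUL=1 MEM=1 BR=1, R=1, W=2
[4] ALU needs rd=1 wr=1: WAW; after: ALU=1 MUL=1 MEM=1 BR=1, R=1, W=2
[5] ALU needs rd=2 wr=1: RD_PORT; after: ALU=1 MUL=1 MEM=1 BR=1, R=1, W=2
[6] ALU needs rd=2 wr=1: RD_PORT; after: ALU=1 MUL=1 MEM=1 BR=1, R=1, W=2
[7] MUL needs rd=2 wr=1: RD_PORT; after: ALU=1 MUL=1 MEM=1 BR=1, R=1, W=2

reason(slot 6) = RD_PORT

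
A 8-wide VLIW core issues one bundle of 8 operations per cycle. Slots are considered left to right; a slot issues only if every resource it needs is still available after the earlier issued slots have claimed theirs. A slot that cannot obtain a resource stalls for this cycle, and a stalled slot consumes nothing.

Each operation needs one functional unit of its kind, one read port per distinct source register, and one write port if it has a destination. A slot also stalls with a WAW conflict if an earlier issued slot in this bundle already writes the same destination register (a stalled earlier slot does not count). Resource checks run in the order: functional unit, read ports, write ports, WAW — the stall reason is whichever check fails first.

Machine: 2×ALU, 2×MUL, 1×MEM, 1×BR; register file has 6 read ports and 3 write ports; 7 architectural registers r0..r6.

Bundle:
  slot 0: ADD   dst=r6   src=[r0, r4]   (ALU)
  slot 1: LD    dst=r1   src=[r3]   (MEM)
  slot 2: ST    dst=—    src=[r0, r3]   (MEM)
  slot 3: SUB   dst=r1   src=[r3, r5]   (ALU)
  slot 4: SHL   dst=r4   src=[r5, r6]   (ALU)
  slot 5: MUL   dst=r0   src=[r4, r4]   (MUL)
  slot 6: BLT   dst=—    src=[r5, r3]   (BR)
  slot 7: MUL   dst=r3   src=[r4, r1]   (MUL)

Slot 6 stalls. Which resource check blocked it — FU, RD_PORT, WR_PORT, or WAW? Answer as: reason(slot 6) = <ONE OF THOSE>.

  0. ALU→r6 ⇒ go  {1A/2Mu/1Ld/1B | 4r 2w}
  1. MEM→r1 ⇒ go  {1A/2Mu/0Ld/1B | 3r 1w}
  2. MEM ⇒ no(FU)  {1A/2Mu/0Ld/1B | 3r 1w}
  3. ALU→r1 ⇒ no(WAW)  {1A/2Mu/0Ld/1B | 3r 1w}
  4. ALU→r4 ⇒ go  {0A/2Mu/0Ld/1B | 1r 0w}
  5. MUL→r0 ⇒ no(WR_PORT)  {0A/2Mu/0Ld/1B | 1r 0w}
  6. BR ⇒ no(RD_PORT)  {0A/2Mu/0Ld/1B | 1r 0w}
  7. MUL→r3 ⇒ no(RD_PORT)  {0A/2Mu/0Ld/1B | 1r 0w}

reason(slot 6) = RD_PORT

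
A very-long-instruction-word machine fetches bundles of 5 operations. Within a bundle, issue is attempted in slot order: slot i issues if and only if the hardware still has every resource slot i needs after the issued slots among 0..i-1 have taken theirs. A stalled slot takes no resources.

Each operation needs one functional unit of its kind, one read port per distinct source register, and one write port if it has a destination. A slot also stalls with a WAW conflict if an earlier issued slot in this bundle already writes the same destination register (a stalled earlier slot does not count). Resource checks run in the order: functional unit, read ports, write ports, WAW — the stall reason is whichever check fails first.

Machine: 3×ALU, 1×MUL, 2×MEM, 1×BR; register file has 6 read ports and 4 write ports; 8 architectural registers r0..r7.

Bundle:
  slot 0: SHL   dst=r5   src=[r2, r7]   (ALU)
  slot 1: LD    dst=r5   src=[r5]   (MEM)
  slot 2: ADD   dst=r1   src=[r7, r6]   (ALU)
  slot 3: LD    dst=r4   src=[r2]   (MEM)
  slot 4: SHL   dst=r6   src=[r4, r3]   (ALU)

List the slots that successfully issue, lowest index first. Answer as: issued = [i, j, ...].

slot 0 (ALU): ISSUE — free A2,Mu1,Ld2,B1 rp4 wp3
slot 1 (MEM): stall WAW — free A2,Mu1,Ld2,B1 rp4 wp3
slot 2 (ALU): ISSUE — free A1,Mu1,Ld2,B1 rp2 wp2
slot 3 (MEM): ISSUE — free A1,Mu1,Ld1,B1 rp1 wp1
slot 4 (ALU): stall RD_PORT — free A1,Mu1,Ld1,B1 rp1 wp1

issued = [0, 2, 3]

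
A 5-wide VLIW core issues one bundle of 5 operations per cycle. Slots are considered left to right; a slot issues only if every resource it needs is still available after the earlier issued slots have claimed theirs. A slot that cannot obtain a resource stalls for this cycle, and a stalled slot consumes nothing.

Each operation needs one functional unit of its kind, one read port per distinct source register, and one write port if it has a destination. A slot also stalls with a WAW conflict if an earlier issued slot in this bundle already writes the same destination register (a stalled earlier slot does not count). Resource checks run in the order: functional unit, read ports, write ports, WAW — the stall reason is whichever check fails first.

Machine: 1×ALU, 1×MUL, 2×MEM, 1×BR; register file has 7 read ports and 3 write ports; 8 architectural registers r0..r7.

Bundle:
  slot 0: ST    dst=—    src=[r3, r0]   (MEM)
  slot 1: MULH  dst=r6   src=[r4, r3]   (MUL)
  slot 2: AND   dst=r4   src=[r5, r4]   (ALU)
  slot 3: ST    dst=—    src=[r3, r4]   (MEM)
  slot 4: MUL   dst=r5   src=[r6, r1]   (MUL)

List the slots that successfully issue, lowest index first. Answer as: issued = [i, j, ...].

slot 0 (MEM): ISSUE — free A1,Mu1,Ld1,B1 rp5 wp3
slot 1 (MUL): ISSUE — free A1,Mu0,Ld1,B1 rp3 wp2
slot 2 (ALU): ISSUE — free A0,Mu0,Ld1,B1 rp1 wp1
slot 3 (MEM): stall RD_PORT — free A0,Mu0,Ld1,B1 rp1 wp1
slot 4 (MUL): stall FU — free A0,Mu0,Ld1,B1 rp1 wp1

issued = [0, 1, 2]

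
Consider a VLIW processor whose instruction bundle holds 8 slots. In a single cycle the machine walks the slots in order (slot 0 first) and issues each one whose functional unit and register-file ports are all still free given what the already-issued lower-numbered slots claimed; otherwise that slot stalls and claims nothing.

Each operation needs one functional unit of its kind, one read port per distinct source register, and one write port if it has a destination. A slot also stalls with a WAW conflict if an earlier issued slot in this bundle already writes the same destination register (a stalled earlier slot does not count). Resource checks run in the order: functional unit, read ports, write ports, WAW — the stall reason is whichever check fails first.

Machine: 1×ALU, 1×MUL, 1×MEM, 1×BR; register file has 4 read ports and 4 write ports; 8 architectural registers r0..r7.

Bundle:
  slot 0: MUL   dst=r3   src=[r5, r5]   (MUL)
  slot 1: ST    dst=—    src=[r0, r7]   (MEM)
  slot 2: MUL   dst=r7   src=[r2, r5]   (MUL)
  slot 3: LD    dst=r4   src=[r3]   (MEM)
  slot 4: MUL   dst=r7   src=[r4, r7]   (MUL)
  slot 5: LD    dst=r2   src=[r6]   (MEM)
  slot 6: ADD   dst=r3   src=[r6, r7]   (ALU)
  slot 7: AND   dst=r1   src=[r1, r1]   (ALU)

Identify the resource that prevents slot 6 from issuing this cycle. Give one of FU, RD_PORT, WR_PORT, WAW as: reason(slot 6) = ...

reason(slot 6) = RD_PORT

  0. MUL→r3 ⇒ go  {1A/0Mu/1Ld/1B | 3r 3w}
  1. MEM ⇒ go  {1A/0Mu/0Ld/1B | 1r 3w}
  2. MUL→r7 ⇒ no(FU)  {1A/0Mu/0Ld/1B | 1r 3w}
  3. MEM→r4 ⇒ no(FU)  {1A/0Mu/0Ld/1B | 1r 3w}
  4. MUL→r7 ⇒ no(FU)  {1A/0Mu/0Ld/1B | 1r 3w}
  5. MEM→r2 ⇒ no(FU)  {1A/0Mu/0Ld/1B | 1r 3w}
  6. ALU→r3 ⇒ no(RD_PORT)  {1A/0Mu/0Ld/1B | 1r 3w}
  7. ALU→r1 ⇒ go  {0A/0Mu/0Ld/1B | 0r 2w}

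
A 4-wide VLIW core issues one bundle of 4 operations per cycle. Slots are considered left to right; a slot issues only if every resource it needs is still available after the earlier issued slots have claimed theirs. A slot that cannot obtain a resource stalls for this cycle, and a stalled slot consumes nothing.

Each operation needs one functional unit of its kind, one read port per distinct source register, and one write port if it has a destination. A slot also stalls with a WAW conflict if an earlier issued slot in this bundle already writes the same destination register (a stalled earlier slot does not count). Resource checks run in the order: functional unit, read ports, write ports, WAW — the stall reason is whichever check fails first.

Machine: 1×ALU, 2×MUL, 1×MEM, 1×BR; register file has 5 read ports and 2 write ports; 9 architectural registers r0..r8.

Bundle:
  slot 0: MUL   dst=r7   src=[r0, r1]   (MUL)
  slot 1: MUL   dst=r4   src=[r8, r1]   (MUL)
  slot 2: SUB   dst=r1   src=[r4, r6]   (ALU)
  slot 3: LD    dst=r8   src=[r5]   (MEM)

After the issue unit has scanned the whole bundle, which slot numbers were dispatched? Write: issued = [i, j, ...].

(0) want 1×MUL +2rd +1wr — yes → AL1|MU1|ME1|BR1|rd3|wr1
(1) want 1×MUL +2rd +1wr — yes → AL1|MU0|ME1|BR1|rd1|wr0
(2) want 1×ALU +2rd +1wr — RD_PORT → AL1|MU0|ME1|BR1|rd1|wr0
(3) want 1×MEM +1rd +1wr — WR_PORT → AL1|MU0|ME1|BR1|rd1|wr0

issued = [0, 1]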